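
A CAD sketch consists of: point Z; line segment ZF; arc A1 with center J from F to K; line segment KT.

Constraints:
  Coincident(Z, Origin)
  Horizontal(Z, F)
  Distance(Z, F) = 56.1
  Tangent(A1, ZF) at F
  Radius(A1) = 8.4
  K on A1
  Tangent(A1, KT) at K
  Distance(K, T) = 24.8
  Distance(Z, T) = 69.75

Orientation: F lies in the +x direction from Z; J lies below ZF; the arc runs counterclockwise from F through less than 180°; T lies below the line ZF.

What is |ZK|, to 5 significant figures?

50.332

Checks: ∠(JF, FZ) = 90.00° ✓; |JK| = 8.400 ✓; ∠(JK, KT) = 90.00° ✓; |KT| = 24.80 ✓; |ZT| = 69.75 ✓.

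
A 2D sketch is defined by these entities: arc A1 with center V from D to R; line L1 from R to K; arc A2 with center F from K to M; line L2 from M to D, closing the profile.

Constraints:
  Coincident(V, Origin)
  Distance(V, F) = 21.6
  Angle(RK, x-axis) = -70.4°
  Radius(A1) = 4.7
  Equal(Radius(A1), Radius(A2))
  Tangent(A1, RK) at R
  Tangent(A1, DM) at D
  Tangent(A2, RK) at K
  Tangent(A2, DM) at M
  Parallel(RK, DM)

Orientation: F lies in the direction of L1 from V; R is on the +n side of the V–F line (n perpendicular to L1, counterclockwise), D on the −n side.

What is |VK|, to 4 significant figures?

22.11

The slot axis is L1's direction at -70.4°, so u = (cos -70.4°, sin -70.4°) = (0.3355, -0.9421) and n = (−sin -70.4°, cos -70.4°) = (0.9421, 0.3355). V is at the origin and F lies 21.6 along u from V, so F = 21.6·u = (7.246, -20.35). Tangency of A1 to both parallel lines with radius 4.7 puts R and D at V ± 4.7·n: R = (4.428, 1.577), D = (-4.428, -1.577). Equal radii place K and M the same way about F: K = F + 4.7·n = (11.67, -18.77), M = F − 4.7·n = (2.818, -21.93). Then |VK| = |K − V| = 22.11.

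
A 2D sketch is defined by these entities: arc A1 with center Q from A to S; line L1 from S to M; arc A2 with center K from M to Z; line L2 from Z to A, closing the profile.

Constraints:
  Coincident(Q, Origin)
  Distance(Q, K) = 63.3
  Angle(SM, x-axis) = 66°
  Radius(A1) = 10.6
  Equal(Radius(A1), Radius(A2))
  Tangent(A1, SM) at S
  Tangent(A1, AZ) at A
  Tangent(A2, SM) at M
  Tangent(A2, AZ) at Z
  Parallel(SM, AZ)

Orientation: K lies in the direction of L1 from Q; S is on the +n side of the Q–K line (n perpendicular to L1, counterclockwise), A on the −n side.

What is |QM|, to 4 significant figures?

64.18

The slot axis is L1's direction at 66.0°, so u = (cos 66.0°, sin 66.0°) = (0.4067, 0.9135) and n = (−sin 66.0°, cos 66.0°) = (-0.9135, 0.4067). Q is at the origin and K lies 63.3 along u from Q, so K = 63.3·u = (25.75, 57.83). Tangency of A1 to both parallel lines with radius 10.6 puts S and A at Q ± 10.6·n: S = (-9.684, 4.311), A = (9.684, -4.311). Equal radii place M and Z the same way about K: M = K + 10.6·n = (16.06, 62.14), Z = K − 10.6·n = (35.43, 53.52). Then |QM| = |M − Q| = 64.18.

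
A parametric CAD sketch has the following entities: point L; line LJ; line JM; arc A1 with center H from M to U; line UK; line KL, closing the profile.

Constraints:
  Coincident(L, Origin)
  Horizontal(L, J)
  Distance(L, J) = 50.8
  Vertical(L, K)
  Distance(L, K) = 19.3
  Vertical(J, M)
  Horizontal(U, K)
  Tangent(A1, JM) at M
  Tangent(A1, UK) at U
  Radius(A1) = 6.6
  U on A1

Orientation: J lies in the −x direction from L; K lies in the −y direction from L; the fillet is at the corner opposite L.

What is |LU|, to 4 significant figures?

48.23

L is at the origin; LJ is horizontal with |LJ| = 50.8 and J on the −x side, so J = (-50.80, 0.000). L and K share the same x with |LK| = 19.3 and K on the −y side, so K = (0.000, -19.30). The virtual corner opposite L is at (-50.80, -19.30). Since A1 is tangent to JM there, HM ⟂ JM and since A1 is tangent to UK there, HU ⟂ UK, with radius 6.6, so the center H sits 6.6 in from both sides at H = (-44.20, -12.70). That places the tangent points at M = (-50.80, -12.70) on JM and U = (-44.20, -19.30) on UK. Then |LU| = |U − L| = 48.23.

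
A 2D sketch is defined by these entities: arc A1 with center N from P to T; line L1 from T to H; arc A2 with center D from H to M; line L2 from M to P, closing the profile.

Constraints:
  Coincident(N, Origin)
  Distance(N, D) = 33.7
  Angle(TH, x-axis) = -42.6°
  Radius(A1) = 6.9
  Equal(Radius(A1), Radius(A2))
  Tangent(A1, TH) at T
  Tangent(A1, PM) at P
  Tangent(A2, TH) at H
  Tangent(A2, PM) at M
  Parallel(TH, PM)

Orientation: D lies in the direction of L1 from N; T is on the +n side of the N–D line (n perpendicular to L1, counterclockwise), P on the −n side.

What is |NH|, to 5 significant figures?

34.399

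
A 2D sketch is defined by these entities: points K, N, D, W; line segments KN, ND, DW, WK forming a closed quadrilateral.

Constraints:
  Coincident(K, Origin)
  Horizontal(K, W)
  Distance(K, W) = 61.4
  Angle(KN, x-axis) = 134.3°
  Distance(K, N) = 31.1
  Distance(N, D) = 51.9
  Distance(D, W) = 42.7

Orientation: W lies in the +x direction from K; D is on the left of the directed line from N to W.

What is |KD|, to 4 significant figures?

41.35

K is at the origin; K and W share the same y with |KW| = 61.4 and W in +x, so W = (61.4, 0). KN runs at 134.3° with |KN| = 31.1, so N = (-21.72, 22.26). D is determined by |ND| = 51.9 and |DW| = 42.7 together: it lies at the intersection of circle(N, 51.9) and circle(W, 42.7). With |NW| = 86.05, the foot of the radical line on NW is 48.08 from N and the perpendicular offset is √(51.9² − 48.08²) = 19.54. Taking the left-of-NW solution: D = (29.78, 28.69).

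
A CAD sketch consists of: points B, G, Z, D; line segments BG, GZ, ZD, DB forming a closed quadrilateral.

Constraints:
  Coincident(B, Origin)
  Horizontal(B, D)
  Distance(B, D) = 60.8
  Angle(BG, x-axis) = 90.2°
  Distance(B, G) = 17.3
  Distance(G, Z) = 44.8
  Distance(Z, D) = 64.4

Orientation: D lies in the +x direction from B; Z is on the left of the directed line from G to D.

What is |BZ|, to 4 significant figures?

59.77

Checks: |GZ| = 44.80 ✓; |ZD| = 64.40 ✓.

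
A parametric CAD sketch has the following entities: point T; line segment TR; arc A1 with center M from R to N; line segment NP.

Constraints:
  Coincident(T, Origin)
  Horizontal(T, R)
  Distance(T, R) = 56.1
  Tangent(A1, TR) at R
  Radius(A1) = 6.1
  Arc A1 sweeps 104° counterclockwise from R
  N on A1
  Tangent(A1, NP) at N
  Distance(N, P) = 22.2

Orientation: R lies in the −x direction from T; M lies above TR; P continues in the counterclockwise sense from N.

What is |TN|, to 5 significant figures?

50.750

T is at the origin; TR is horizontal with |TR| = 56.1 and R on the −x side, so R = (-56.100, 0.0000). The tangent condition forces MR to be normal to TR, so M = R + (0, 6.1) = (-56.100, 6.1000). On A1, R sits at bearing -90° from M; a 104° counterclockwise sweep puts N at bearing 14°, so N = M + 6.1·(cos 14°, sin 14°) = (-50.181, 7.5757). Then |TN| = |N − T| = 50.750.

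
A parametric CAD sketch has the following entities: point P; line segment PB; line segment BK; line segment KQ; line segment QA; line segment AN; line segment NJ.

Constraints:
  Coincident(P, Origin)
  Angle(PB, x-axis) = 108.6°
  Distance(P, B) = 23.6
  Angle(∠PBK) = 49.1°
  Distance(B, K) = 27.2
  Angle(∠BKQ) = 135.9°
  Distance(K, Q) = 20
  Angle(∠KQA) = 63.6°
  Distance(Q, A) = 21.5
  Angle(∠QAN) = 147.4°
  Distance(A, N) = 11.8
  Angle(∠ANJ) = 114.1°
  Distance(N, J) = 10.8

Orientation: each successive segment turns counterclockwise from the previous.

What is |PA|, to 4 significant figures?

6.690

P is at the origin; PB runs at 108.6° with length 23.6, so B = (-7.527, 22.37). ∠PBK = 49.1° gives BK at -120.5° from the x-axis; with |BK| = 27.2, K = (-21.33, -1.069). ∠BKQ = 135.9° gives KQ at -76.40° from the x-axis; with |KQ| = 20.0, Q = (-16.63, -20.51). ∠KQA = 63.6° gives QA at 40.00° from the x-axis; with |QA| = 21.5, A = (-0.1597, -6.688). Then |PA| = |A − P| = 6.690.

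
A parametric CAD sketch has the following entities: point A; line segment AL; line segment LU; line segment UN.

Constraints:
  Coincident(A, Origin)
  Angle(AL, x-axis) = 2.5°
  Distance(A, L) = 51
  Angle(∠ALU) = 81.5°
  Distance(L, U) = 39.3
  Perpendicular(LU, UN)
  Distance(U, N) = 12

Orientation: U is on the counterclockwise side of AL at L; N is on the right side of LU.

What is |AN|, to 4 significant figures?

70.05

A is at the origin; AL runs at 2.5° with length 51.0, so L = 51.0·(cos 2.5°, sin 2.5°) = (50.95, 2.225). ∠ALU = 81.5°, so LU runs at 2.5° + (180° − 81.5°) = 101.0° from the x-axis; with |LU| = 39.3, U = L + 39.3·(cos 101.0°, sin 101.0°) = (43.45, 40.80). LU ⟂ UN; with |UN| = 12.0 on the right of LU, N = U + 12.0·(0.9816, 0.1908) = (55.23, 43.09). Then |AN| = |N − A| = 70.05.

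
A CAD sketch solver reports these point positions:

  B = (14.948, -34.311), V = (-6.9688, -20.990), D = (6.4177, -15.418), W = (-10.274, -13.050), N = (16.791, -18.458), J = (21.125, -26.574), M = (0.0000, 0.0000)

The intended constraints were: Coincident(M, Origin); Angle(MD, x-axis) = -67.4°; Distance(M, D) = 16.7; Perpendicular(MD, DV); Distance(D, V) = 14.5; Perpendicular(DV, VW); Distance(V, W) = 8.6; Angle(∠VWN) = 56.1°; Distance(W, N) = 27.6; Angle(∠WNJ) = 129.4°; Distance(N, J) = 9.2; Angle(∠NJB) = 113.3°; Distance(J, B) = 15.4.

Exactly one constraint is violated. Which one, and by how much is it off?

Distance(J, B) = 15.4 — off by 5.50.

M = (0.00, 0.00) ✓; MD at -67.40° ✓; |MD| = 16.70 ✓; ∠(MD, DV) = 90.00° ✓; |DV| = 14.50 ✓; ∠(DV, VW) = 90.00° ✓; |VW| = 8.600 ✓; ∠VWN = 56.10° ✓; |WN| = 27.60 ✓; ∠WNJ = 129.4° ✓; |NJ| = 9.201 ✓; ∠NJB = 113.3° ✓; |JB| = 9.900 ✗.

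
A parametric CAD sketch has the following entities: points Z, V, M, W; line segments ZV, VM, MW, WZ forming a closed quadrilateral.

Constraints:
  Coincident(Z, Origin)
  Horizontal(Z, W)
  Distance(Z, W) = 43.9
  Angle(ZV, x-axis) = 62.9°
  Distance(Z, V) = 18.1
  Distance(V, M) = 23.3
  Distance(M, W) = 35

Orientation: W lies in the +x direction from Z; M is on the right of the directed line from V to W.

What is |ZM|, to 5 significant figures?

11.997

Z is at the origin; Z and W share the same y with |ZW| = 43.9 and W in +x, so W = (43.9, 0). ZV runs at 62.9° with |ZV| = 18.1, so V = (8.2454, 16.113). M is determined by |VM| = 23.3 and |MW| = 35.0 together: it lies at the intersection of circle(V, 23.3) and circle(W, 35.0). With |VW| = 39.126, the foot of the radical line on VW is 10.846 from V and the perpendicular offset is √(23.3² − 10.846²) = 20.621. Taking the right-of-VW solution: M = (9.6372, -7.1455).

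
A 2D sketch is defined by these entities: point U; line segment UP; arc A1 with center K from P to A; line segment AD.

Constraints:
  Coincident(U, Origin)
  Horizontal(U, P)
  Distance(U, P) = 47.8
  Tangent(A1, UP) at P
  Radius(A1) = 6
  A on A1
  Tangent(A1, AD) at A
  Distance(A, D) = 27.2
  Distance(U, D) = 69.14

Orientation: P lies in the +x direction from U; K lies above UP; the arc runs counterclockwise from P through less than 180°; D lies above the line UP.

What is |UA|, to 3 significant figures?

53.6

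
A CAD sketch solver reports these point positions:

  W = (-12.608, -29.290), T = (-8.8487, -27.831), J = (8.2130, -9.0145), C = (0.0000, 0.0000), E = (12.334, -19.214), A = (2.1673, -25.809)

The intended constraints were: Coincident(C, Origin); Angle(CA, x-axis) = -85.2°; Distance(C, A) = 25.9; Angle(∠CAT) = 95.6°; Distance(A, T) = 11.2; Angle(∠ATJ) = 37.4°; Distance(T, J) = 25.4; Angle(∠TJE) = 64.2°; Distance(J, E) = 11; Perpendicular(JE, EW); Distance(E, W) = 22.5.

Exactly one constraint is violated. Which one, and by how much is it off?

Distance(E, W) = 22.5 — off by 4.40.

C = (0.00, 0.00) ✓; CA at -85.20° ✓; |CA| = 25.90 ✓; ∠CAT = 95.60° ✓; |AT| = 11.20 ✓; ∠ATJ = 37.40° ✓; |TJ| = 25.40 ✓; ∠TJE = 64.20° ✓; |JE| = 11.00 ✓; ∠(JE, EW) = 90.00° ✓; |EW| = 26.90 ✗.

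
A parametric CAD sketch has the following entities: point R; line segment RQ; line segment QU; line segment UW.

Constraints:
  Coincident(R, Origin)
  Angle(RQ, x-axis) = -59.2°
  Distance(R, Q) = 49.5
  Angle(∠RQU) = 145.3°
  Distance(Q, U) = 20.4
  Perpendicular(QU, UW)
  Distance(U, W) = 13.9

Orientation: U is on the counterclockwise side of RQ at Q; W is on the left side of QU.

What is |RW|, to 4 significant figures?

62.74

R is at the origin; RQ runs at -59.2° with length 49.5, so Q = 49.5·(cos -59.2°, sin -59.2°) = (25.35, -42.52). ∠RQU = 145.3°, so QU runs at -59.2° + (180° − 145.3°) = -24.50° from the x-axis; with |QU| = 20.4, U = Q + 20.4·(cos -24.50°, sin -24.50°) = (43.91, -50.98). QU is perpendicular to UW; with |UW| = 13.9 on the left of QU, W = U + 13.9·(0.4147, 0.9100) = (49.67, -38.33). Then |RW| = |W − R| = 62.74.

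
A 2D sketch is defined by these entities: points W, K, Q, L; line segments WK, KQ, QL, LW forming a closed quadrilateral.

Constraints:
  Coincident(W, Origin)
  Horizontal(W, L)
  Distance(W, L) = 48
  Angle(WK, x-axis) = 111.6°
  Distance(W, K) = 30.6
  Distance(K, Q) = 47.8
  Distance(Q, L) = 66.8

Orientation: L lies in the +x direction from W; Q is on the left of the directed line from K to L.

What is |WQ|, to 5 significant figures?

65.993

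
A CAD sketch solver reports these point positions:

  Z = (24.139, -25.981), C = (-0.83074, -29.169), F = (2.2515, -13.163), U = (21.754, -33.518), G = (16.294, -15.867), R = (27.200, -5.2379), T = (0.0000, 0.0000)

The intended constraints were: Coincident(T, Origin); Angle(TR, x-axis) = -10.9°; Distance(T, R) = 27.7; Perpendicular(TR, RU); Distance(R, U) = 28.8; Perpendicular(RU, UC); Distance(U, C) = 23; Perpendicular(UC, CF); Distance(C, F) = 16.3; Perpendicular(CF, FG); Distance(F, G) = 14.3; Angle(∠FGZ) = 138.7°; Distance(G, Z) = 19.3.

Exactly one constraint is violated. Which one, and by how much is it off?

Distance(G, Z) = 19.3 — off by 6.50.

T = (0.00, 0.00) ✓; TR at -10.90° ✓; |TR| = 27.70 ✓; ∠(TR, RU) = 90.00° ✓; |RU| = 28.80 ✓; ∠(RU, UC) = 90.00° ✓; |UC| = 23.00 ✓; ∠(UC, CF) = 90.00° ✓; |CF| = 16.30 ✓; ∠(CF, FG) = 90.00° ✓; |FG| = 14.30 ✓; ∠FGZ = 138.7° ✓; |GZ| = 12.80 ✗.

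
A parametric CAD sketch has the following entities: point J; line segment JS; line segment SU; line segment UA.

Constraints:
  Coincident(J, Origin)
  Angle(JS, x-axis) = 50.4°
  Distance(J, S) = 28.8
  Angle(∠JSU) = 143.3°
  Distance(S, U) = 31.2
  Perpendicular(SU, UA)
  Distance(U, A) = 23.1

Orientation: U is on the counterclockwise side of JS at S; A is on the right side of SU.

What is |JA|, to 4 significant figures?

67.62

J is at the origin; JS runs at 50.4° with length 28.8, so S = 28.8·(cos 50.4°, sin 50.4°) = (18.36, 22.19). ∠JSU = 143.3°, so SU runs at 50.4° + (180° − 143.3°) = 87.10° from the x-axis; with |SU| = 31.2, U = S + 31.2·(cos 87.10°, sin 87.10°) = (19.94, 53.35). SU ⟂ UA; with |UA| = 23.1 on the right of SU, A = U + 23.1·(0.9987, -0.05059) = (43.01, 52.18). Then |JA| = |A − J| = 67.62.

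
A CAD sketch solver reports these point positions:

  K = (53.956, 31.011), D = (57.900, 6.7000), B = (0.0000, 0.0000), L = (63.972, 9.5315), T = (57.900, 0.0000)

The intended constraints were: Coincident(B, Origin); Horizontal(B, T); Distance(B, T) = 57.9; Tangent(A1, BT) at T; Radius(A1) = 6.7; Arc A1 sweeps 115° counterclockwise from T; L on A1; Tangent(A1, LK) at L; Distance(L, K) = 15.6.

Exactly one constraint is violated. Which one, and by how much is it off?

Distance(L, K) = 15.6 — off by 8.10.

B = (0.00, 0.00) ✓; B.y = 0.00, T.y = 0.00 ✓; |BT| = 57.90 ✓; ∠(DT, TB) = 90.00° ✓; |DT| = 6.700 ✓; bearing(D→L) − bearing(D→T) = 115.0° ✓; |DL| = 6.700 ✓; ∠(DL, LK) = 90.00° ✓; |LK| = 23.70 ✗.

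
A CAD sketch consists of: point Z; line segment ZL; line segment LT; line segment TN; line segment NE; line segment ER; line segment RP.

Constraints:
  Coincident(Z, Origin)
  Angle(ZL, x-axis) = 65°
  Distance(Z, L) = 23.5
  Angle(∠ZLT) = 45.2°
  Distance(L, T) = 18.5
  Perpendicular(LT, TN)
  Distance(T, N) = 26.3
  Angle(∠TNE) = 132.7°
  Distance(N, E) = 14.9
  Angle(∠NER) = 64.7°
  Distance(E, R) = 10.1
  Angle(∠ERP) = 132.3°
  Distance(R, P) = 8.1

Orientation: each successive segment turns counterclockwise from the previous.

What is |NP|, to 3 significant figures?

11.8

Z is at the origin; ZL runs at 65.0° with length 23.5, so L = (9.93, 21.3). ∠ZLT = 45.2° gives LT at -160° from the x-axis; with |LT| = 18.5, T = (-7.47, 15.0). LT ⟂ TN, so TN runs at -70.2°; with |TN| = 26.3, N = (1.43, -9.71). ∠TNE = 132.7° gives NE at -22.9° from the x-axis; with |NE| = 14.9, E = (15.2, -15.5). ∠NER = 64.7° gives ER at 92.4° from the x-axis; with |ER| = 10.1, R = (14.7, -5.42). ∠ERP = 132.3° gives RP at 140° from the x-axis; with |RP| = 8.1, P = (8.52, -0.225). Then |NP| = |P − N| = 11.8.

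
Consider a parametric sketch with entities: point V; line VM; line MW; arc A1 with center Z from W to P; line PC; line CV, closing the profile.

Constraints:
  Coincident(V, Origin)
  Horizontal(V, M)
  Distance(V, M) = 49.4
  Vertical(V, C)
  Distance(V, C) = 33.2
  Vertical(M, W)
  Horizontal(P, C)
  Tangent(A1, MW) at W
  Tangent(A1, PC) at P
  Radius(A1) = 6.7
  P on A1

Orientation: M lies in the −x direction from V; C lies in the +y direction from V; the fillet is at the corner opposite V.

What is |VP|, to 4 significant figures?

54.09

V is at the origin; V and M share the same y with |VM| = 49.4 and M on the −x side, so M = (-49.40, 0.000). V and C share the same x with |VC| = 33.2 and C on the +y side, so C = (0.000, 33.20). The virtual corner opposite V is at (-49.40, 33.20). A1 meets MW tangentially, so ZW is at right angles to MW and the tangent condition forces ZP to be normal to PC, with radius 6.7, so the center Z sits 6.7 in from both sides at Z = (-42.70, 26.50). That places the tangent points at W = (-49.40, 26.50) on MW and P = (-42.70, 33.20) on PC. Then |VP| = |P − V| = 54.09.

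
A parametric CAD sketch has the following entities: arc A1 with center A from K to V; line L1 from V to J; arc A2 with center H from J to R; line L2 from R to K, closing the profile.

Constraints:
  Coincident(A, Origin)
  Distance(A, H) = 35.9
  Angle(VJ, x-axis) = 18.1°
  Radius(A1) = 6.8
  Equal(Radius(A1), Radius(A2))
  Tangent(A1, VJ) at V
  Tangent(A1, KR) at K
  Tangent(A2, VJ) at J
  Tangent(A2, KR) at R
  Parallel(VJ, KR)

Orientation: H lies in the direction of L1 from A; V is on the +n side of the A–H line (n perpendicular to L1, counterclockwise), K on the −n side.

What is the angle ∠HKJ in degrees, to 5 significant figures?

10.023°

Tangency of A1 to both parallel lines with radius 6.8 puts V and K at A ± 6.8·n: V = (-2.1126, 6.4635), K = (2.1126, -6.4635). Equal radii place J and R the same way about H: J = H + 6.8·n = (32.011, 17.617), R = H − 6.8·n = (36.236, 4.6898). Then cos ∠HKJ = KH·KJ / (|KH||KJ|), giving 10.023°.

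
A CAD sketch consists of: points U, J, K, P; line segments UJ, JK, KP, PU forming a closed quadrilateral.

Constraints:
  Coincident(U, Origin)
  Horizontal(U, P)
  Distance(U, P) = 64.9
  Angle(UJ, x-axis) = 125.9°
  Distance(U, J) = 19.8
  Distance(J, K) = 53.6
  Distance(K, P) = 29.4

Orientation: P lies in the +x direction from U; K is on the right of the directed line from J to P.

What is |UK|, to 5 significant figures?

37.280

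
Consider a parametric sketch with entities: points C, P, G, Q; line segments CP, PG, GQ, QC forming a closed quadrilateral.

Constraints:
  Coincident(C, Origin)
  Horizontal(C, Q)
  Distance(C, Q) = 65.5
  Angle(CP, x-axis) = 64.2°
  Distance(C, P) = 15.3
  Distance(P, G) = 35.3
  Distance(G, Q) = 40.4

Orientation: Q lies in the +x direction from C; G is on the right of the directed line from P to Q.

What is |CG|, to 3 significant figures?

31.3

C is at the origin; C and Q share the same y with |CQ| = 65.5 and Q in +x, so Q = (65.5, 0). CP runs at 64.2° with |CP| = 15.3, so P = (6.66, 13.8). G is determined by |PG| = 35.3 and |GQ| = 40.4 together: it lies at the intersection of circle(P, 35.3) and circle(Q, 40.4). With |PQ| = 60.4, the foot of the radical line on PQ is 27.0 from P and the perpendicular offset is √(35.3² − 27.0²) = 22.7. Taking the right-of-PQ solution: G = (27.8, -14.5).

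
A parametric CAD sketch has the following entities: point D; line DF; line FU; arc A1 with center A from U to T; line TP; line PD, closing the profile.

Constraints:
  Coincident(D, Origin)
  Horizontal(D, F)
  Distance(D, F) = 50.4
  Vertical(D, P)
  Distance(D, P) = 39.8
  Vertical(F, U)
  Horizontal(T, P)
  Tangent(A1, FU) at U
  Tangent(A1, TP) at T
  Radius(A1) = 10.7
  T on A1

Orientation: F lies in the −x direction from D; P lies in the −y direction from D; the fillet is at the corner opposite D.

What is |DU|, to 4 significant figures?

58.20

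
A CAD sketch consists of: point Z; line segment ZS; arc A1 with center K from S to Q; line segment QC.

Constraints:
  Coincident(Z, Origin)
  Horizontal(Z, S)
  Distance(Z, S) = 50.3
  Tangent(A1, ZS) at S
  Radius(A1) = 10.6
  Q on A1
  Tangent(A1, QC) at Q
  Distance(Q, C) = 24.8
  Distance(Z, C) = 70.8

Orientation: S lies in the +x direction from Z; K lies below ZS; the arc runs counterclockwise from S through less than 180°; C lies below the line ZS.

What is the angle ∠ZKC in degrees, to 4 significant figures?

126.3°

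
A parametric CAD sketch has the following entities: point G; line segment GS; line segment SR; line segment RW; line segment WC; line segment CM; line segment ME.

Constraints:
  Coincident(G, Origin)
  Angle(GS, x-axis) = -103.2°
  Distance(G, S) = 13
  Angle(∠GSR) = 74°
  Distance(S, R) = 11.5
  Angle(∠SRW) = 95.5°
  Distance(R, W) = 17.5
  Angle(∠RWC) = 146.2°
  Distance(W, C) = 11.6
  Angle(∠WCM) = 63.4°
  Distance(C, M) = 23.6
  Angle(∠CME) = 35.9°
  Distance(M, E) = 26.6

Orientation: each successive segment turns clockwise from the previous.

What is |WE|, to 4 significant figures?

6.097

G is at the origin; GS runs at -103.2° with length 13.0, so S = (-2.969, -12.66). ∠GSR = 74.0° gives SR at 150.8° from the x-axis; with |SR| = 11.5, R = (-13.01, -7.046). ∠SRW = 95.5° gives RW at 66.30° from the x-axis; with |RW| = 17.5, W = (-5.973, 8.978). ∠RWC = 146.2° gives WC at 32.50° from the x-axis; with |WC| = 11.6, C = (3.810, 15.21). ∠WCM = 63.4° gives CM at -84.10° from the x-axis; with |CM| = 23.6, M = (6.236, -8.264). ∠CME = 35.9° gives ME at 131.8° from the x-axis; with |ME| = 26.6, E = (-11.49, 11.57). Then |WE| = |E − W| = 6.097.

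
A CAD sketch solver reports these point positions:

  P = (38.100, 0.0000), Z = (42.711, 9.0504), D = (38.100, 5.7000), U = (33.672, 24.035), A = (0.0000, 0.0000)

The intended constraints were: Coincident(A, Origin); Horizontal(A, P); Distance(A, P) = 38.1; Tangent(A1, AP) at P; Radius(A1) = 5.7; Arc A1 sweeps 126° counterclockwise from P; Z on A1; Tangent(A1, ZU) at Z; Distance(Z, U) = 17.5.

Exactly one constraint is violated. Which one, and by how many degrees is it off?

Tangent(A1, ZU) at Z — off by 4.90°.

A = (0.00, 0.00) ✓; A.y = 0.00, P.y = 0.00 ✓; |AP| = 38.10 ✓; ∠(DP, PA) = 90.00° ✓; |DP| = 5.700 ✓; bearing(D→Z) − bearing(D→P) = 126.0° ✓; |DZ| = 5.700 ✓; ∠(DZ, ZU) = 94.90° ✗; |ZU| = 17.50 ✓.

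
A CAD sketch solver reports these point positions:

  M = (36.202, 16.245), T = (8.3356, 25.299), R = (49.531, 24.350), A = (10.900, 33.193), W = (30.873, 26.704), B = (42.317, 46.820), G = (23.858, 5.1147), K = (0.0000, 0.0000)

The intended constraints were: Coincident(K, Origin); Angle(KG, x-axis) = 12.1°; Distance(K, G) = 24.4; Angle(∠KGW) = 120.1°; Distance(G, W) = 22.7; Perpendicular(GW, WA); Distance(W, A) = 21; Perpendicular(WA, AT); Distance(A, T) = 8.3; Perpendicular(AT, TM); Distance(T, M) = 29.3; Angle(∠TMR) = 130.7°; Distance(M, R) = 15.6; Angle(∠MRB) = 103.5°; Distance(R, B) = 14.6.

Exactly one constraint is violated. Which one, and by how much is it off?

Distance(R, B) = 14.6 — off by 9.00.

K = (0.00, 0.00) ✓; KG at 12.10° ✓; |KG| = 24.40 ✓; ∠KGW = 120.1° ✓; |GW| = 22.70 ✓; ∠(GW, WA) = 90.00° ✓; |WA| = 21.00 ✓; ∠(WA, AT) = 90.00° ✓; |AT| = 8.300 ✓; ∠(AT, TM) = 90.00° ✓; |TM| = 29.30 ✓; ∠TMR = 130.7° ✓; |MR| = 15.60 ✓; ∠MRB = 103.5° ✓; |RB| = 23.60 ✗.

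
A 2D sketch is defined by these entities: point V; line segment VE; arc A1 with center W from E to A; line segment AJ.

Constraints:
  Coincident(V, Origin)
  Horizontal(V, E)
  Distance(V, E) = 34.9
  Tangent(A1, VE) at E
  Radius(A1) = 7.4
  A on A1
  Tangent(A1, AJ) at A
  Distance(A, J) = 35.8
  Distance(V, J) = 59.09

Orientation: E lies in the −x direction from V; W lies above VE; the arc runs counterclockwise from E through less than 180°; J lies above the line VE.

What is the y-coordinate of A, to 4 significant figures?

9.868

V is at the origin; V and E share the same y with |VE| = 34.9 and E on the −x side, so E = (-34.90, 0.000). A1 meets VE tangentially, so WE is at right angles to VE, so W = E + (0, 7.4) = (-34.90, 7.400). Since WA ⟂ AJ (tangency), |WJ| = √(7.4² + 35.8²) = 36.56 regardless of where A sits on A1. So J lies on both circle(V, 59.09) and circle(W, 36.56); the above-VE intersection is J = (-39.86, 43.62). A is the foot of the tangent from J: A = (-27.92, 9.868).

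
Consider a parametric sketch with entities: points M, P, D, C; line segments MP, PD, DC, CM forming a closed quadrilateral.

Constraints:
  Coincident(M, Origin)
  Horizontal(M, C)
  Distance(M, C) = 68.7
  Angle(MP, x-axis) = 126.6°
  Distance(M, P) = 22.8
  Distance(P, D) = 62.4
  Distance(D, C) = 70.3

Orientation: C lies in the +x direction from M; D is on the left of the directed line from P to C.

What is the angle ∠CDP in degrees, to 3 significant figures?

78.6°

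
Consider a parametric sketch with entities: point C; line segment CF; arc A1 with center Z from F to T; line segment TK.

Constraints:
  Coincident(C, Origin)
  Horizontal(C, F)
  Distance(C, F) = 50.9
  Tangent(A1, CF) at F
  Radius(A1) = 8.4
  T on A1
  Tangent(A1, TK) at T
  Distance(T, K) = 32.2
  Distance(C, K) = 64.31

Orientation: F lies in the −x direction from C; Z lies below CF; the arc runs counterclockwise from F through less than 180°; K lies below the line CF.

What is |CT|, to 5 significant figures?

59.909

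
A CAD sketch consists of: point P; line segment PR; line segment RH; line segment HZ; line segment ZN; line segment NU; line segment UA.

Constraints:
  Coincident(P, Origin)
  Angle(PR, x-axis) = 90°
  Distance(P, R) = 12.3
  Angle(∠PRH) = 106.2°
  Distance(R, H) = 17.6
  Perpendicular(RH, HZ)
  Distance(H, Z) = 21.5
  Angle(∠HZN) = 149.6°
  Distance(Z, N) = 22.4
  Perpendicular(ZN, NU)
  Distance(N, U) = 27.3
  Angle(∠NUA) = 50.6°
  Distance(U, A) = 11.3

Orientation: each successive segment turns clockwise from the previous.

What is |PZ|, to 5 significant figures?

23.156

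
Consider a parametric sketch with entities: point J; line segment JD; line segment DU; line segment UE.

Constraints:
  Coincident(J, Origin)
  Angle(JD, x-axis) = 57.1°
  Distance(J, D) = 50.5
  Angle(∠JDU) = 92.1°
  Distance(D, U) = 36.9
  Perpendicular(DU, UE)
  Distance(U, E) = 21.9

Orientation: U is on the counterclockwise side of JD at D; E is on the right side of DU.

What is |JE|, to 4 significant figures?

82.09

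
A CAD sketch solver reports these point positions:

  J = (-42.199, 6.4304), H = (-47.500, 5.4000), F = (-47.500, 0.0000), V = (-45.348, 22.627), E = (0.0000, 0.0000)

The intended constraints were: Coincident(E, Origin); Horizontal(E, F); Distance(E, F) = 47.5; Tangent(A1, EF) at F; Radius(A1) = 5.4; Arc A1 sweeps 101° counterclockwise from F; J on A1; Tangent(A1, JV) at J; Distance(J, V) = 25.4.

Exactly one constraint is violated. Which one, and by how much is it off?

Distance(J, V) = 25.4 — off by 8.90.

E = (0.00, 0.00) ✓; E.y = 0.00, F.y = 0.00 ✓; |EF| = 47.50 ✓; ∠(HF, FE) = 90.00° ✓; |HF| = 5.400 ✓; bearing(H→J) − bearing(H→F) = 101.0° ✓; |HJ| = 5.400 ✓; ∠(HJ, JV) = 90.00° ✓; |JV| = 16.50 ✗.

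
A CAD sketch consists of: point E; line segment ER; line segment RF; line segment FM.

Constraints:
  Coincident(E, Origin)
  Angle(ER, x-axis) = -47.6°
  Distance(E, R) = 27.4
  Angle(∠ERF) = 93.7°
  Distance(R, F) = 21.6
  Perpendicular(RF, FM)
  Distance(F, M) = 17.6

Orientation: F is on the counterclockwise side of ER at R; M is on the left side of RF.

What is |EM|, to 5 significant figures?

25.318

E is at the origin; ER runs at -47.6° with length 27.4, so R = 27.4·(cos -47.6°, sin -47.6°) = (18.476, -20.234). ∠ERF = 93.7°, so RF runs at -47.6° + (180° − 93.7°) = 38.700° from the x-axis; with |RF| = 21.6, F = R + 21.6·(cos 38.700°, sin 38.700°) = (35.333, -6.7284). RF ⟂ FM; with |FM| = 17.6 on the left of RF, M = F + 17.6·(-0.62524, 0.78043) = (24.329, 7.0071). Then |EM| = |M − E| = 25.318.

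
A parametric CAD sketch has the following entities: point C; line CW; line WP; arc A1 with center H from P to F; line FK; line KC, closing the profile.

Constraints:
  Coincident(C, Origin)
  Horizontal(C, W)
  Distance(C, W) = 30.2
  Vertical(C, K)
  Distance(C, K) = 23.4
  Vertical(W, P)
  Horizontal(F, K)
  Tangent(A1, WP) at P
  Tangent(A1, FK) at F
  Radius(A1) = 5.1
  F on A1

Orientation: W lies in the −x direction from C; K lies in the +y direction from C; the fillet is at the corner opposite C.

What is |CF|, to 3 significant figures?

34.3

The virtual corner opposite C is at (-30.2, 23.4). Tangency of A1 to WP means the radius HP is perpendicular to WP and A1 meets FK tangentially, so HF is at right angles to FK, with radius 5.1, so the center H sits 5.1 in from both sides at H = (-25.1, 18.3). That places the tangent points at P = (-30.2, 18.3) on WP and F = (-25.1, 23.4) on FK. Then |CF| = |F − C| = 34.3.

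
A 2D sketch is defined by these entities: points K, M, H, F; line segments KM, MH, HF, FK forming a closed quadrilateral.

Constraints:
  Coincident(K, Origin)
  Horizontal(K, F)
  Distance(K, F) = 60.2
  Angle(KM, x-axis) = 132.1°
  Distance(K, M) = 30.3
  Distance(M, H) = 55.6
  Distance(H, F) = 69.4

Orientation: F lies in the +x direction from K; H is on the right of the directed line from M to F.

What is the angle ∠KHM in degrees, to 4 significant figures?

23.29°

K is at the origin; KF is horizontal with |KF| = 60.2 and F in +x, so F = (60.2, 0). KM runs at 132.1° with |KM| = 30.3, so M = (-20.31, 22.48). H is determined by |MH| = 55.6 and |HF| = 69.4 together: it lies at the intersection of circle(M, 55.6) and circle(F, 69.4). With |MF| = 83.59, the foot of the radical line on MF is 31.48 from M and the perpendicular offset is √(55.6² − 31.48²) = 45.83. Taking the right-of-MF solution: H = (-2.320, -30.13).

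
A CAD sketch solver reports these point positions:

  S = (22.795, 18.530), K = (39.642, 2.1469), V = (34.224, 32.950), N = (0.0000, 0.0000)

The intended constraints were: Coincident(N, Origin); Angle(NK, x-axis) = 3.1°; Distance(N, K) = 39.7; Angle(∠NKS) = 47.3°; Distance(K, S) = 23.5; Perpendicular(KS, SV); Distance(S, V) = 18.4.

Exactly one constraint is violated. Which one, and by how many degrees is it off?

Perpendicular(KS, SV) — off by 5.80°.

N = (0.00, 0.00) ✓; NK at 3.100° ✓; |NK| = 39.70 ✓; ∠NKS = 47.30° ✓; |KS| = 23.50 ✓; ∠(KS, SV) = 84.20° ✗; |SV| = 18.40 ✓.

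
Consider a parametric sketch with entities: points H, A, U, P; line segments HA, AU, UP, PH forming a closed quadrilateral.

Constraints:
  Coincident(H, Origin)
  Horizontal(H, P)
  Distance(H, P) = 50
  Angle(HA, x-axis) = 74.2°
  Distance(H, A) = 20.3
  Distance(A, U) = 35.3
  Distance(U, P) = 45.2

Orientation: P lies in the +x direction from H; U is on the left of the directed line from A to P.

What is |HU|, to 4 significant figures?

53.22

Checks: |AU| = 35.30 ✓; |UP| = 45.20 ✓.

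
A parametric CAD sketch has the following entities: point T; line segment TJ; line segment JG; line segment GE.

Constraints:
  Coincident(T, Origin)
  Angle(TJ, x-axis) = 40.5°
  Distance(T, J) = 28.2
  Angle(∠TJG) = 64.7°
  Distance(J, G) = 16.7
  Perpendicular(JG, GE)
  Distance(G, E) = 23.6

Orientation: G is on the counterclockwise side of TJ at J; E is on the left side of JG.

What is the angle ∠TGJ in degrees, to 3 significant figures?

79.7°

T is at the origin; TJ runs at 40.5° with length 28.2, so J = 28.2·(cos 40.5°, sin 40.5°) = (21.4, 18.3). ∠TJG = 64.7°, so JG runs at 40.5° + (180° − 64.7°) = 156° from the x-axis; with |JG| = 16.7, G = J + 16.7·(cos 156°, sin 156°) = (6.21, 25.2). Then cos ∠TGJ = GT·GJ / (|GT||GJ|), giving 79.7°.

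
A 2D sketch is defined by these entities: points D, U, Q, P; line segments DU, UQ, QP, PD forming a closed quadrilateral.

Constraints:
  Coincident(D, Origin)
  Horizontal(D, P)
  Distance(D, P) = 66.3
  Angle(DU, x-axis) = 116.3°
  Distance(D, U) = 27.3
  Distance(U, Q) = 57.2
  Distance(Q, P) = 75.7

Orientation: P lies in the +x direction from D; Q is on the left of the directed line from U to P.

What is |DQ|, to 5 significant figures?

71.030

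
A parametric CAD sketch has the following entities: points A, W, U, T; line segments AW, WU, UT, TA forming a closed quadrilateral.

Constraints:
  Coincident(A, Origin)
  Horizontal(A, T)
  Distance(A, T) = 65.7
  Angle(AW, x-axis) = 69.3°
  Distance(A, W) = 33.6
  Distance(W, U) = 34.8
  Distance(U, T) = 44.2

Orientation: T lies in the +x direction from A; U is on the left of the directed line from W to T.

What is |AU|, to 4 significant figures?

60.40

Checks: |WU| = 34.80 ✓; |UT| = 44.20 ✓.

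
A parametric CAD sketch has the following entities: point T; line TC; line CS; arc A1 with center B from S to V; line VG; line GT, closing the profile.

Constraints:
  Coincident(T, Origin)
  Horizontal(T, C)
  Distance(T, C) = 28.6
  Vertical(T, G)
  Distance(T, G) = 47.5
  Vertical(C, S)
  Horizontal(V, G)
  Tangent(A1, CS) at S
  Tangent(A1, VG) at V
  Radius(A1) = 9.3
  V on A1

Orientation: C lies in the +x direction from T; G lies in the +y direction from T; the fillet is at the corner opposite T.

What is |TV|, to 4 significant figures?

51.27

T is at the origin; T and C share the same y with |TC| = 28.6 and C on the +x side, so C = (28.60, 0.000). T and G share the same x with |TG| = 47.5 and G on the +y side, so G = (0.000, 47.50). The virtual corner opposite T is at (28.60, 47.50). The tangent condition forces BS to be normal to CS and A1 meets VG tangentially, so BV is at right angles to VG, with radius 9.3, so the center B sits 9.3 in from both sides at B = (19.30, 38.20). That places the tangent points at S = (28.60, 38.20) on CS and V = (19.30, 47.50) on VG. Then |TV| = |V − T| = 51.27.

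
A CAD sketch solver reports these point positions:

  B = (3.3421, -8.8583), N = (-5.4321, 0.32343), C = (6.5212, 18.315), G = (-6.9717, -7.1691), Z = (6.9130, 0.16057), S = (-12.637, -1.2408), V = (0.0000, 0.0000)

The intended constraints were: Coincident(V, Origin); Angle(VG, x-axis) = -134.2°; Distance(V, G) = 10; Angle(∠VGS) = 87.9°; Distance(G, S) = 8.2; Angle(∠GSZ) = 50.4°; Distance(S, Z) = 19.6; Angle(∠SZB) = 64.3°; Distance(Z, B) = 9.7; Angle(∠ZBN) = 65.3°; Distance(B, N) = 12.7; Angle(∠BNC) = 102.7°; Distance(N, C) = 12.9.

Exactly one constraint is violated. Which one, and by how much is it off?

Distance(N, C) = 12.9 — off by 8.70.

V = (0.00, 0.00) ✓; VG at -134.2° ✓; |VG| = 10.00 ✓; ∠VGS = 87.90° ✓; |GS| = 8.200 ✓; ∠GSZ = 50.40° ✓; |SZ| = 19.60 ✓; ∠SZB = 64.30° ✓; |ZB| = 9.700 ✓; ∠ZBN = 65.30° ✓; |BN| = 12.70 ✓; ∠BNC = 102.7° ✓; |NC| = 21.60 ✗.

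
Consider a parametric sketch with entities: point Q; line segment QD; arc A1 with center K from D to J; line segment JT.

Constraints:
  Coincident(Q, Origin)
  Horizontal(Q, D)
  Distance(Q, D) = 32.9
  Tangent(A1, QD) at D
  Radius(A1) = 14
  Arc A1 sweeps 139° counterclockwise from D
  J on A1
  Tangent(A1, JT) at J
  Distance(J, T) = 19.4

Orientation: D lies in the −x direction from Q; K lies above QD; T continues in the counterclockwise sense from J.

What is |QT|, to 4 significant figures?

53.50

Q is at the origin; QD is horizontal with |QD| = 32.9 and D on the −x side, so D = (-32.90, 0.000). Since A1 is tangent to QD there, KD ⟂ QD, so K = D + (0, 14) = (-32.90, 14.00). On A1, D sits at bearing -90° from K; a 139° counterclockwise sweep puts J at bearing 49°, so J = K + 14.0·(cos 49°, sin 49°) = (-23.72, 24.57). Tangency of A1 to JT means the radius KJ is perpendicular to JT, so JT runs along (−sin 49°, cos 49°); with |JT| = 19.4, T = (-38.36, 37.29). Then |QT| = |T − Q| = 53.50.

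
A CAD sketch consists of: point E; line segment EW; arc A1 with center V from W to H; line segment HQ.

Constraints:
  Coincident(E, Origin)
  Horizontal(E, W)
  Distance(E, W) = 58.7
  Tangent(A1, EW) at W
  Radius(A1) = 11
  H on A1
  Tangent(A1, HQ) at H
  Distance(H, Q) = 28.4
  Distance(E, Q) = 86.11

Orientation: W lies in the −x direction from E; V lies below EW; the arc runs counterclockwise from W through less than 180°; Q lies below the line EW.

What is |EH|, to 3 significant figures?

69.3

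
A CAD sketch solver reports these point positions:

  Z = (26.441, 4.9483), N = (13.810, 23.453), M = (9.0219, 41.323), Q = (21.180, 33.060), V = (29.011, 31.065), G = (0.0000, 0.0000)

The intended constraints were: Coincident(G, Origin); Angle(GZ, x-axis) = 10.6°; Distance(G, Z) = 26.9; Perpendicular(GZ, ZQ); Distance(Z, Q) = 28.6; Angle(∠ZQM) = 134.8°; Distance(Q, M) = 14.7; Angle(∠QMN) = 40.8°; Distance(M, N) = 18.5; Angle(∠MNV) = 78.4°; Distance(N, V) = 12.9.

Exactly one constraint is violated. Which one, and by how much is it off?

Distance(N, V) = 12.9 — off by 4.10.

G = (0.00, 0.00) ✓; GZ at 10.60° ✓; |GZ| = 26.90 ✓; ∠(GZ, ZQ) = 90.00° ✓; |ZQ| = 28.60 ✓; ∠ZQM = 134.8° ✓; |QM| = 14.70 ✓; ∠QMN = 40.80° ✓; |MN| = 18.50 ✓; ∠MNV = 78.40° ✓; |NV| = 17.00 ✗.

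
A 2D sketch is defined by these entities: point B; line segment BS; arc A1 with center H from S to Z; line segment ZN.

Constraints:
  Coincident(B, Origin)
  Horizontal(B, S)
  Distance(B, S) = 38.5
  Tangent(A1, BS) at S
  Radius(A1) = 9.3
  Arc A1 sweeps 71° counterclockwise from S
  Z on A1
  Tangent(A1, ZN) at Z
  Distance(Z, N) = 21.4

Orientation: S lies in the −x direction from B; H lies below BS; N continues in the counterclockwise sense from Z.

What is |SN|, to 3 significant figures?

30.8

B is at the origin; BS is horizontal with |BS| = 38.5 and S on the −x side, so S = (-38.5, 0.00). Since A1 is tangent to BS there, HS ⟂ BS, so H = S + (0, -9.3) = (-38.5, -9.30). On A1, S sits at bearing 90° from H; a 71° counterclockwise sweep puts Z at bearing 161°, so Z = H + 9.3·(cos 161°, sin 161°) = (-47.3, -6.27). Since A1 is tangent to ZN there, HZ ⟂ ZN, so ZN runs along (−sin 161°, cos 161°); with |ZN| = 21.4, N = (-54.3, -26.5). Then |SN| = |N − S| = 30.8.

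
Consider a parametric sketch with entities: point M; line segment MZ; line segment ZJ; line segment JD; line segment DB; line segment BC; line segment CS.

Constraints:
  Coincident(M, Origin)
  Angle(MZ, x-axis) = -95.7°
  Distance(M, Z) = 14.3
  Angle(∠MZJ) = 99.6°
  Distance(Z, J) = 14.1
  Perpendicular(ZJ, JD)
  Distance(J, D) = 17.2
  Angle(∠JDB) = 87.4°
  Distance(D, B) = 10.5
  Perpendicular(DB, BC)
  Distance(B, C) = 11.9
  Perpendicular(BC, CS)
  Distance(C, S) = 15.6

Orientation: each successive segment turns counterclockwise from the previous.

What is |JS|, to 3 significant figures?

7.90

M is at the origin; MZ runs at -95.7° with length 14.3, so Z = (-1.42, -14.2). ∠MZJ = 99.6° gives ZJ at -15.3° from the x-axis; with |ZJ| = 14.1, J = (12.2, -17.9). ZJ ⟂ JD, so JD runs at 74.7°; with |JD| = 17.2, D = (16.7, -1.36). ∠JDB = 87.4° gives DB at 167° from the x-axis; with |DB| = 10.5, B = (6.48, 0.949). The perpendicularity gives BC at right angles to DB, so BC runs at -103°; with |BC| = 11.9, C = (3.86, -10.7). BC is perpendicular to CS, so CS runs at -12.7°; with |CS| = 15.6, S = (19.1, -14.1). Then |JS| = |S − J| = 7.90.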